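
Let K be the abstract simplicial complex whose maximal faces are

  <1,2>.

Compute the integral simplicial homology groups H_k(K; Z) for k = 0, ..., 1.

Take the total order 1 < 2 on the vertex set. Then K (dimension 1) consists of the simplices:

  0-simplices (2): [1], [2]
  1-simplices (1): [1,2]

giving chain groups C_0 ≅ Z^2, C_1 ≅ Z^1.

Boundary ∂_1: C_1 → C_0 sends each edge [p,q] (with p < q) to q − p.
This gives a 2×1 integer matrix of rank 1; reducing to Smith normal form yields diagonal entries (1).

Reading off H_k = ker ∂_k / im ∂_{k+1}:

  H_0: rank C_0 − rank ∂_1 = 2 − 1 = 1, and the invariant factors of ∂_1 are all 1, so H_0 ≅ Z.
  H_1: rank ker ∂_1 − rank ∂_2 = (1 − 1) − 0 = 0, and there is no ∂_2, so H_1 ≅ 0.

As a check, the Euler characteristic is 2 − 1 = 1, which agrees with 1 − 0 = 1.

H_0 ≅ Z,  H_1 = 0.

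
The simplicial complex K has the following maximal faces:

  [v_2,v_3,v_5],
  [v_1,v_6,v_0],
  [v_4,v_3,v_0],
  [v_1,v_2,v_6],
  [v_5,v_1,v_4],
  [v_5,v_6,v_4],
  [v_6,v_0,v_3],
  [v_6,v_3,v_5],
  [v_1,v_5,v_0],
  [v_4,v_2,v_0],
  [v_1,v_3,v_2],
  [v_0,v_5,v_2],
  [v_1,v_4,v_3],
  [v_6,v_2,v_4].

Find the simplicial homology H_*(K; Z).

Order the vertices as v_0 < v_1 < v_2 < v_3 < v_4 < v_5 < v_6. Listing each simplex with vertices in this order, K has dimension 2 with simplices:

  0-simplices (7): [v_0], [v_1], [v_2], [v_3], [v_4], [v_5], [v_6]
  1-simplices (21): (21 of them)
  2-simplices (14): (14 of them)

giving chain groups C_0 ≅ Z^7, C_1 ≅ Z^21, C_2 ≅ Z^14.

The boundary map ∂_1: C_1 → C_0 maps an edge to its endpoints' difference, ∂[p,q] = q − p.
This gives a 7×21 integer matrix of rank 6; reducing to Smith normal form yields diagonal entries (1,1,1,1,1,1).

∂_2: C_2 → C_1 acts by ∂[p,q,r] = [q,r] − [p,r] + [p,q]. For instance
  ∂[v_2,v_4,v_6] = [v_4,v_6] − [v_2,v_6] + [v_2,v_4],
  ∂[v_0,v_3,v_6] = [v_3,v_6] − [v_0,v_6] + [v_0,v_3].
The 21×14 boundary matrix has rank 13 and Smith normal form diag(1,1,1,1,1,1,1,1,1,1,1,1,1).

Now H_k = ker ∂_k / im ∂_{k+1}, so:

  H_0: rank C_0 − rank ∂_1 = 7 − 6 = 1, and the invariant factors of ∂_1 are all 1, so H_0 ≅ Z.
  H_1: rank ker ∂_1 − rank ∂_2 = (21 − 6) − 13 = 2, and the invariant factors of ∂_2 are all 1, so H_1 ≅ Z^2.
  H_2: rank ker ∂_2 − rank ∂_3 = (14 − 13) − 0 = 1, and there is no ∂_3, so H_2 ≅ Z.

(K is a triangulation of the torus T^2.)

H_0 = Z,  H_1 = Z^2,  H_2 = Z.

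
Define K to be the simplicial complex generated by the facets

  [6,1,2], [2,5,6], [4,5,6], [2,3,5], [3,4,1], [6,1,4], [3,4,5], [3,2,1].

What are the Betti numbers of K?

b_0 = 1, b_1 = 0, b_2 = 1.

Take the total order 1 < 2 < 3 < 4 < 5 < 6 on the vertex set. Then K (dimension 2) consists of the simplices:

  0-simplices (6): [1], [2], [3], [4], [5], [6]
  1-simplices (12): [1,2], [1,3], [1,4], [1,6], [2,3], [2,5], [2,6], [3,4], [3,5], [4,5], [4,6], [5,6]
  2-simplices (8): [1,2,3], [1,2,6], [1,3,4], [1,4,6], [2,3,5], [2,5,6], [3,4,5], [4,5,6]

Hence C_0 ≅ Z^6, C_1 ≅ Z^12, C_2 ≅ Z^8.

The boundary map ∂_1: C_1 → C_0 is given by ∂[p,q] = [q] − [p].
This gives a 6×12 integer matrix of rank 5; reducing to Smith normal form yields diagonal entries (1,1,1,1,1).

Boundary ∂_2: C_2 → C_1 acts by ∂[p,q,r] = [q,r] − [p,r] + [p,q]. For instance
  ∂[1,3,4] = [3,4] − [1,4] + [1,3],
  ∂[4,5,6] = [5,6] − [4,6] + [4,5].
This gives a 12×8 integer matrix of rank 7; reducing to Smith normal form yields diagonal entries (1,1,1,1,1,1,1).

Reading off H_k = ker ∂_k / im ∂_{k+1}:

  H_0: rank C_0 − rank ∂_1 = 6 − 5 = 1, and the invariant factors of ∂_1 are all 1, so H_0 ≅ Z.
  H_1: rank ker ∂_1 − rank ∂_2 = (12 − 5) − 7 = 0, and the invariant factors of ∂_2 are all 1, so H_1 ≅ 0.
  H_2: rank ker ∂_2 − rank ∂_3 = (8 − 7) − 0 = 1, and there is no ∂_3, so H_2 ≅ Z.

Hence the Betti numbers are b_0 = 1, b_1 = 0, b_2 = 1.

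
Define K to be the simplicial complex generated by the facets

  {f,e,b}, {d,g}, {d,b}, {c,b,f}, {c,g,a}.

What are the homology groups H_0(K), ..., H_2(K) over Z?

We work with the vertex ordering a < b < c < d < e < f < g. The simplices of K, each written with vertices in increasing order, are:

  0-simplices (7): a, b, c, d, e, f, g
  1-simplices (10): ac, ag, bc, bd, be, bf, cf, cg, dg, ef
  2-simplices (3): acg, bcf, bef

so the chain groups are C_0 ≅ Z^7, C_1 ≅ Z^10, C_2 ≅ Z^3.

The boundary map ∂_1: C_1 → C_0 maps an edge to its endpoints' difference, ∂[p,q] = q − p. For instance
  ∂ac = c − a.
The resulting 7×10 matrix has rank 6, and its Smith normal form has invariant factors (1,1,1,1,1,1).

Boundary ∂_2: C_2 → C_1 sends each 2-simplex [p,q,r] to [q,r] − [p,r] + [p,q]. For instance
  ∂bcf = cf − bf + bc,
  ∂bef = ef − bf + be.
The resulting 10×3 matrix has rank 3, and its Smith normal form has invariant factors (1,1,1).

Computing H_k = (kernel of ∂_k) / (image of ∂_{k+1}):

  H_0: rank C_0 − rank ∂_1 = 7 − 6 = 1, and the invariant factors of ∂_1 are all 1, so H_0 ≅ Z.
  H_1: rank ker ∂_1 − rank ∂_2 = (10 − 6) − 3 = 1, and the invariant factors of ∂_2 are all 1, so H_1 ≅ Z.
  H_2: rank ker ∂_2 − rank ∂_3 = (3 − 3) − 0 = 0, and there is no ∂_3, so H_2 ≅ 0.

H_0 ≅ Z,  H_1 ≅ Z,  H_2 = 0.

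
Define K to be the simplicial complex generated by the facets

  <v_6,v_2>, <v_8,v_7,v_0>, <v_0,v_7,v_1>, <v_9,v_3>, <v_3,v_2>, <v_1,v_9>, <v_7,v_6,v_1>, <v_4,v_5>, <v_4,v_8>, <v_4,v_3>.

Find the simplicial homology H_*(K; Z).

H_0 = Z,  H_1 = Z^2,  H_2 = 0.

Take the total order v_0 < v_1 < v_2 < v_3 < v_4 < v_5 < v_6 < v_7 < v_8 < v_9 on the vertex set. Then K (dimension 2) consists of the simplices:

  0-simplices (10): [v_0], [v_1], [v_2], [v_3], [v_4], [v_5], [v_6], [v_7], [v_8], [v_9]
  1-simplices (14): [v_0,v_1], [v_0,v_7], [v_0,v_8], [v_1,v_6], [v_1,v_7], [v_1,v_9], [v_2,v_3], [v_2,v_6], [v_3,v_4], [v_3,v_9], [v_4,v_5], [v_4,v_8], [v_6,v_7], [v_7,v_8]
  2-simplices (3): [v_0,v_1,v_7], [v_0,v_7,v_8], [v_1,v_6,v_7]

so the chain groups are C_0 ≅ Z^10, C_1 ≅ Z^14, C_2 ≅ Z^3.

The boundary map ∂_1: C_1 → C_0 maps an edge to its endpoints' difference, ∂[p,q] = q − p. For instance
  ∂[v_0,v_1] = [v_1] − [v_0].
As a 10×14 matrix over Z this has rank 9, with invariant factors (1,1,1,1,1,1,1,1,1).

The boundary map ∂_2: C_2 → C_1 sends each 2-simplex [p,q,r] to [q,r] − [p,r] + [p,q]. For instance
  ∂[v_1,v_6,v_7] = [v_6,v_7] − [v_1,v_7] + [v_1,v_6],
  ∂[v_0,v_1,v_7] = [v_1,v_7] − [v_0,v_7] + [v_0,v_1].
As a 14×3 matrix over Z this has rank 3, with invariant factors (1,1,1).

From H_k ≅ ker(∂_k) / im(∂_{k+1}) we obtain:

  H_0: rank C_0 − rank ∂_1 = 10 − 9 = 1, and the invariant factors of ∂_1 are all 1, so H_0 = Z.
  H_1: rank ker ∂_1 − rank ∂_2 = (14 − 9) − 3 = 2, and the invariant factors of ∂_2 are all 1, so H_1 = Z^2.
  H_2: rank ker ∂_2 − rank ∂_3 = (3 − 3) − 0 = 0, and there is no ∂_3, so H_2 = 0.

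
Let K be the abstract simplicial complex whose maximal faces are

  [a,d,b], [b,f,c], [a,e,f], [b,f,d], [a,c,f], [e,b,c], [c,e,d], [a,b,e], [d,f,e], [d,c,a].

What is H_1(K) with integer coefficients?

Take the total order a < b < c < d < e < f on the vertex set. Then K (dimension 2) consists of the simplices:

  0-simplices (6): a, b, c, d, e, f
  1-simplices (15): ab, ac, ad, ae, af, bc, bd, be, bf, cd, ce, cf, de, df, ef
  2-simplices (10): abd, abe, acd, acf, aef, bce, bcf, bdf, cde, def

so the chain groups are C_0 ≅ Z^6, C_1 ≅ Z^15, C_2 ≅ Z^10.

∂_1: C_1 → C_0 sends each edge [p,q] (with p < q) to q − p. For instance
  ∂ae = e − a.
The resulting 6×15 matrix has rank 5, and its Smith normal form has invariant factors (1,1,1,1,1).

Boundary ∂_2: C_2 → C_1 acts by ∂[p,q,r] = [q,r] − [p,r] + [p,q]. For instance
  ∂abd = bd − ad + ab,
  ∂aef = ef − af + ae.
The 15×10 boundary matrix has rank 10 and Smith normal form diag(1,1,1,1,1,1,1,1,1,2).

Computing H_k = (kernel of ∂_k) / (image of ∂_{k+1}):

  H_1: rank ker ∂_1 − rank ∂_2 = (15 − 5) − 10 = 0, and ∂_2 has invariant factor 2 > 1, so H_1 = Z/2Z.

H_1 = Z/2Z.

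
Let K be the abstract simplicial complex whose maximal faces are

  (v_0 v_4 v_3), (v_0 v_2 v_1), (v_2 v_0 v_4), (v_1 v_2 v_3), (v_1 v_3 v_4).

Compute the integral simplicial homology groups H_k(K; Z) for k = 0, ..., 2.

H_0 ≅ Z,  H_1 ≅ Z,  H_2 = 0.

Fix the vertex order v_0 < v_1 < v_2 < v_3 < v_4 and write every simplex with vertices in increasing order. Then dim K = 2 and the simplices of K are:

  0-simplices (5): [v_0], [v_1], [v_2], [v_3], [v_4]
  1-simplices (10): [v_0,v_1], [v_0,v_2], [v_0,v_3], [v_0,v_4], [v_1,v_2], [v_1,v_3], [v_1,v_4], [v_2,v_3], [v_2,v_4], [v_3,v_4]
  2-simplices (5): [v_0,v_1,v_2], [v_0,v_2,v_4], [v_0,v_3,v_4], [v_1,v_2,v_3], [v_1,v_3,v_4]

so the chain groups are C_0 ≅ Z^5, C_1 ≅ Z^10, C_2 ≅ Z^5.

∂_1: C_1 → C_0 maps an edge to its endpoints' difference, ∂[p,q] = q − p. For instance
  ∂[v_0,v_2] = [v_2] − [v_0].
As a 5×10 matrix over Z this has rank 4, with invariant factors (1,1,1,1).

Boundary ∂_2: C_2 → C_1 maps a triangle to the signed sum of its edges. For instance
  ∂[v_0,v_3,v_4] = [v_3,v_4] − [v_0,v_4] + [v_0,v_3],
  ∂[v_1,v_3,v_4] = [v_3,v_4] − [v_1,v_4] + [v_1,v_3].
As a 10×5 matrix over Z this has rank 5, with invariant factors (1,1,1,1,1).

Computing H_k = (kernel of ∂_k) / (image of ∂_{k+1}):

  H_0: rank C_0 − rank ∂_1 = 5 − 4 = 1, and the invariant factors of ∂_1 are all 1, so H_0 = Z.
  H_1: rank ker ∂_1 − rank ∂_2 = (10 − 4) − 5 = 1, and the invariant factors of ∂_2 are all 1, so H_1 = Z.
  H_2: rank ker ∂_2 − rank ∂_3 = (5 − 5) − 0 = 0, and there is no ∂_3, so H_2 = 0.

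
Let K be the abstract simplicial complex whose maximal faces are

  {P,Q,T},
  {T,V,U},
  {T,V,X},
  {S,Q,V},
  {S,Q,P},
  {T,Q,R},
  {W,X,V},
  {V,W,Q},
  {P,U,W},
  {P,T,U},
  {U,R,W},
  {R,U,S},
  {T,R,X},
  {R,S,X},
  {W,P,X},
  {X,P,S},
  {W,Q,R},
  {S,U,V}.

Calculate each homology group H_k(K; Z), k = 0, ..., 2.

Fix the vertex order P < Q < R < S < T < U < V < W < X and write every simplex with vertices in increasing order. Then dim K = 2 and the simplices of K are:

  0-simplices (9): P, Q, R, S, T, U, V, W, X
  1-simplices (27): PQ, PS, PT, PU, PW, PX, QR, QS, QT, QV, QW, RS, RT, RU, RW, RX, SU, SV, SX, TU, TV, TX, UV, UW, VW, VX, WX
  2-simplices (18): PQS, PQT, PSX, PTU, PUW, PWX, QRT, QRW, QSV, QVW, RSU, RSX, RTX, RUW, SUV, TUV, TVX, VWX

so the chain groups are C_0 ≅ Z^9, C_1 ≅ Z^27, C_2 ≅ Z^18.

∂_1: C_1 → C_0 is given by ∂[p,q] = [q] − [p].
This gives a 9×27 integer matrix of rank 8; reducing to Smith normal form yields diagonal entries (1,1,1,1,1,1,1,1).

Boundary ∂_2: C_2 → C_1 acts by ∂[p,q,r] = [q,r] − [p,r] + [p,q]. For instance
  ∂RTX = TX − RX + RT,
  ∂QSV = SV − QV + QS.
As a 27×18 matrix over Z this has rank 17, with invariant factors (1,1,1,1,1,1,1,1,1,1,1,1,1,1,1,1,1).

Computing H_k = (kernel of ∂_k) / (image of ∂_{k+1}):

  H_0: rank C_0 − rank ∂_1 = 9 − 8 = 1, and the invariant factors of ∂_1 are all 1, so H_0 ≅ Z.
  H_1: rank ker ∂_1 − rank ∂_2 = (27 − 8) − 17 = 2, and the invariant factors of ∂_2 are all 1, so H_1 ≅ Z^2.
  H_2: rank ker ∂_2 − rank ∂_3 = (18 − 17) − 0 = 1, and there is no ∂_3, so H_2 ≅ Z.

As a check, the Euler characteristic is 9 − 27 + 18 = 0, which agrees with 1 − 2 + 1 = 0.
(K is a triangulation of the torus T^2.)

H_0 = Z,  H_1 = Z^2,  H_2 = Z.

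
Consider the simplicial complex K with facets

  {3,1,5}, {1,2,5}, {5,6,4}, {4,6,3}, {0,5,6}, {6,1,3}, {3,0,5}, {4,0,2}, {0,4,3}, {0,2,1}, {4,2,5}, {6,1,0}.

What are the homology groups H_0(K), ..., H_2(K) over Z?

Take the total order 0 < 1 < 2 < 3 < 4 < 5 < 6 on the vertex set. Then K (dimension 2) consists of the simplices:

  0-simplices (7): [0], [1], [2], [3], [4], [5], [6]
  1-simplices (18): [0,1], [0,2], [0,3], [0,4], [0,5], [0,6], [1,2], [1,3], [1,5], [1,6], [2,4], [2,5], [3,4], [3,5], [3,6], [4,5], [4,6], [5,6]
  2-simplices (12): [0,1,2], [0,1,6], [0,2,4], [0,3,4], [0,3,5], [0,5,6], [1,2,5], [1,3,5], [1,3,6], [2,4,5], [3,4,6], [4,5,6]

Hence C_0 ≅ Z^7, C_1 ≅ Z^18, C_2 ≅ Z^12.

∂_1: C_1 → C_0 is given by ∂[p,q] = [q] − [p]. For instance
  ∂[1,5] = [5] − [1].
The resulting 7×18 matrix has rank 6, and its Smith normal form has invariant factors (1,1,1,1,1,1).

The boundary map ∂_2: C_2 → C_1 acts by ∂[p,q,r] = [q,r] − [p,r] + [p,q]. For instance
  ∂[0,3,5] = [3,5] − [0,5] + [0,3],
  ∂[0,1,2] = [1,2] − [0,2] + [0,1].
This gives a 18×12 integer matrix of rank 12; reducing to Smith normal form yields diagonal entries (1,1,1,1,1,1,1,1,1,1,1,2).

From H_k ≅ ker(∂_k) / im(∂_{k+1}) we obtain:

  H_0: rank C_0 − rank ∂_1 = 7 − 6 = 1, and the invariant factors of ∂_1 are all 1, so H_0 = Z.
  H_1: rank ker ∂_1 − rank ∂_2 = (18 − 6) − 12 = 0, and ∂_2 has invariant factor 2 > 1, so H_1 = Z/2.
  H_2: rank ker ∂_2 − rank ∂_3 = (12 − 12) − 0 = 0, and there is no ∂_3, so H_2 = 0.

(K is a triangulation of the real projective plane RP^2.)

H_0 = Z,  H_1 = Z/2,  H_2 = 0.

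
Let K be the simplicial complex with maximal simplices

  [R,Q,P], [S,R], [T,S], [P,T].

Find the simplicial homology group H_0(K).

H_0 = Z.

Order the vertices as P < Q < R < S < T. Listing each simplex with vertices in this order, K has dimension 2 with simplices:

  0-simplices (5): P, Q, R, S, T
  1-simplices (6): PQ, PR, PT, QR, RS, ST
  2-simplices (1): PQR

so the chain groups are C_0 ≅ Z^5, C_1 ≅ Z^6, C_2 ≅ Z^1.

Boundary ∂_1: C_1 → C_0 sends each edge [p,q] (with p < q) to q − p. For instance
  ∂RS = S − R.
The 5×6 boundary matrix has rank 4 and Smith normal form diag(1,1,1,1).

Boundary ∂_2: C_2 → C_1 maps a triangle to the signed sum of its edges. For instance
  ∂PQR = QR − PR + PQ.
This gives a 6×1 integer matrix of rank 1; reducing to Smith normal form yields diagonal entries (1).

Computing H_k = (kernel of ∂_k) / (image of ∂_{k+1}):

  H_0: rank C_0 − rank ∂_1 = 5 − 4 = 1, and the invariant factors of ∂_1 are all 1, so H_0 = Z.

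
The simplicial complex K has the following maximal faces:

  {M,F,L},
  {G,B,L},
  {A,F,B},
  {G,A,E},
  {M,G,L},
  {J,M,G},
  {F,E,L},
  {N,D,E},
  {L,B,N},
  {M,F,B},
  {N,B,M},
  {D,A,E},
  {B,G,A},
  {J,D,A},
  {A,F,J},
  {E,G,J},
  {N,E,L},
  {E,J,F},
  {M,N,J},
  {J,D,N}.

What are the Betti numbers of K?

b_0 = 1, b_1 = 1, b_2 = 0.

We work with the vertex ordering A < B < D < E < F < G < J < L < M < N. The simplices of K, each written with vertices in increasing order, are:

  0-simplices (10): A, B, D, E, F, G, J, L, M, N
  1-simplices (30): AB, AD, AE, AF, AG, AJ, BF, BG, BL, BM, BN, DE, DJ, DN, EF, EG, EJ, EL, EN, FJ, FL, FM, GJ, GL, GM, JM, JN, LM, LN, MN
  2-simplices (20): ABF, ABG, ADE, ADJ, AEG, AFJ, BFM, BGL, BLN, BMN, DEN, DJN, EFJ, EFL, EGJ, ELN, FLM, GJM, GLM, JMN

Hence C_0 ≅ Z^10, C_1 ≅ Z^30, C_2 ≅ Z^20.

The boundary map ∂_1: C_1 → C_0 is given by ∂[p,q] = [q] − [p].
The 10×30 boundary matrix has rank 9 and Smith normal form diag(1,1,1,1,1,1,1,1,1).

The boundary map ∂_2: C_2 → C_1 sends each 2-simplex [p,q,r] to [q,r] − [p,r] + [p,q]. For instance
  ∂EFL = FL − EL + EF,
  ∂EFJ = FJ − EJ + EF.
This gives a 30×20 integer matrix of rank 20; reducing to Smith normal form yields diagonal entries (1,1,1,1,1,1,1,1,1,1,1,1,1,1,1,1,1,1,1,2).

Computing H_k = (kernel of ∂_k) / (image of ∂_{k+1}):

  H_0: rank C_0 − rank ∂_1 = 10 − 9 = 1, and the invariant factors of ∂_1 are all 1, so H_0 = Z.
  H_1: rank ker ∂_1 − rank ∂_2 = (30 − 9) − 20 = 1, and ∂_2 has invariant factor 2 > 1, so H_1 = Z ⊕ Z_2.
  H_2: rank ker ∂_2 − rank ∂_3 = (20 − 20) − 0 = 0, and there is no ∂_3, so H_2 = 0.

As a check, the Euler characteristic is 10 − 30 + 20 = 0, which agrees with 1 − 1 + 0 = 0.

Hence the Betti numbers are b_0 = 1, b_1 = 1, b_2 = 0.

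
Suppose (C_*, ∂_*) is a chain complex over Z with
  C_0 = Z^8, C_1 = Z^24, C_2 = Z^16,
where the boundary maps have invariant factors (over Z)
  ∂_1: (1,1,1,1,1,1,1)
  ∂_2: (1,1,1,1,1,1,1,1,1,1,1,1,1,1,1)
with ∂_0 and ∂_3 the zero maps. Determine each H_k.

H_0: b_0 = 8 − 0 − 7 = 1; torsion from ∂_1 factors > 1: none. So H_0 ≅ Z.
H_1: b_1 = 24 − 7 − 15 = 2; torsion from ∂_2 factors > 1: none. So H_1 ≅ Z^2.
H_2: b_2 = 16 − 15 − 0 = 1; torsion from ∂_3 factors > 1: none. So H_2 ≅ Z.

H_0 ≅ Z,  H_1 ≅ Z^2,  H_2 ≅ Z.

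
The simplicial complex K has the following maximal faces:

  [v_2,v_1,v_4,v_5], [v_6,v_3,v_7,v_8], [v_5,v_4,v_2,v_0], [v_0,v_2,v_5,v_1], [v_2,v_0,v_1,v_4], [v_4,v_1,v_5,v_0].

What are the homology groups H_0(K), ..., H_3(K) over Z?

H_0 ≅ Z^2,  H_1 = 0,  H_2 = 0,  H_3 ≅ Z.

Fix the vertex order v_0 < v_1 < v_2 < v_3 < v_4 < v_5 < v_6 < v_7 < v_8 and write every simplex with vertices in increasing order. Then dim K = 3 and the simplices of K are:

  0-simplices (9): [v_0], [v_1], [v_2], [v_3], [v_4], [v_5], [v_6], [v_7], [v_8]
  1-simplices (16): (16 of them)
  2-simplices (14): (14 of them)
  3-simplices (6): [v_0,v_1,v_2,v_4], [v_0,v_1,v_2,v_5], [v_0,v_1,v_4,v_5], [v_0,v_2,v_4,v_5], [v_1,v_2,v_4,v_5], [v_3,v_6,v_7,v_8]

so the chain groups are C_0 ≅ Z^9, C_1 ≅ Z^16, C_2 ≅ Z^14, C_3 ≅ Z^6.

The boundary map ∂_1: C_1 → C_0 sends each edge [p,q] (with p < q) to q − p. For instance
  ∂[v_0,v_4] = [v_4] − [v_0].
The 9×16 boundary matrix has rank 7 and Smith normal form diag(1,1,1,1,1,1,1).

The boundary map ∂_2: C_2 → C_1 sends each 2-simplex [p,q,r] to [q,r] − [p,r] + [p,q]. For instance
  ∂[v_3,v_6,v_7] = [v_6,v_7] − [v_3,v_7] + [v_3,v_6],
  ∂[v_3,v_7,v_8] = [v_7,v_8] − [v_3,v_8] + [v_3,v_7].
The 16×14 boundary matrix has rank 9 and Smith normal form diag(1,1,1,1,1,1,1,1,1).

The boundary map ∂_3: C_3 → C_2 sends each 3-simplex σ to the alternating sum Σ_i (−1)^i (σ with its i-th vertex removed). For instance
  ∂[v_0,v_1,v_4,v_5] = [v_1,v_4,v_5] − [v_0,v_4,v_5] + [v_0,v_1,v_5] − [v_0,v_1,v_4],
  ∂[v_0,v_1,v_2,v_5] = [v_1,v_2,v_5] − [v_0,v_2,v_5] + [v_0,v_1,v_5] − [v_0,v_1,v_2].
This gives a 14×6 integer matrix of rank 5; reducing to Smith normal form yields diagonal entries (1,1,1,1,1).

Reading off H_k = ker ∂_k / im ∂_{k+1}:

  H_0: rank C_0 − rank ∂_1 = 9 − 7 = 2, and the invariant factors of ∂_1 are all 1, so H_0 ≅ Z^2.
  H_1: rank ker ∂_1 − rank ∂_2 = (16 − 7) − 9 = 0, and the invariant factors of ∂_2 are all 1, so H_1 ≅ 0.
  H_2: rank ker ∂_2 − rank ∂_3 = (14 − 9) − 5 = 0, and the invariant factors of ∂_3 are all 1, so H_2 ≅ 0.
  H_3: rank ker ∂_3 − rank ∂_4 = (6 − 5) − 0 = 1, and there is no ∂_4, so H_3 ≅ Z.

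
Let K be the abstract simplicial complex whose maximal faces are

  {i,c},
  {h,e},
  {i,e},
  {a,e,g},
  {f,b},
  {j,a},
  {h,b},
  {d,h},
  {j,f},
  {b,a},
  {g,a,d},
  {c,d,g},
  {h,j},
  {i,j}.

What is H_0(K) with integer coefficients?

Take the total order a < b < c < d < e < f < g < h < i < j on the vertex set. Then K (dimension 2) consists of the simplices:

  0-simplices (10): a, b, c, d, e, f, g, h, i, j
  1-simplices (18): ab, ad, ae, ag, aj, bf, bh, cd, cg, ci, dg, dh, eg, eh, ei, fj, hj, ij
  2-simplices (3): adg, aeg, cdg

giving chain groups C_0 ≅ Z^10, C_1 ≅ Z^18, C_2 ≅ Z^3.

∂_1: C_1 → C_0 maps an edge to its endpoints' difference, ∂[p,q] = q − p. For instance
  ∂bf = f − b.
The 10×18 boundary matrix has rank 9 and Smith normal form diag(1,1,1,1,1,1,1,1,1).

The boundary map ∂_2: C_2 → C_1 sends each 2-simplex [p,q,r] to [q,r] − [p,r] + [p,q]. For instance
  ∂aeg = eg − ag + ae,
  ∂adg = dg − ag + ad.
The resulting 18×3 matrix has rank 3, and its Smith normal form has invariant factors (1,1,1).

Now H_k = ker ∂_k / im ∂_{k+1}, so:

  H_0: rank C_0 − rank ∂_1 = 10 − 9 = 1, and the invariant factors of ∂_1 are all 1, so H_0 ≅ Z.

H_0 = Z.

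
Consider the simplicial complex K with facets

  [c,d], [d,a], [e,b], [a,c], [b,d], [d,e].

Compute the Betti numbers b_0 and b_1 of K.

We work with the vertex ordering a < b < c < d < e. The simplices of K, each written with vertices in increasing order, are:

  0-simplices (5): a, b, c, d, e
  1-simplices (6): ac, ad, bd, be, cd, de

so the chain groups are C_0 ≅ Z^5, C_1 ≅ Z^6.

The boundary map ∂_1: C_1 → C_0 maps an edge to its endpoints' difference, ∂[p,q] = q − p.
This gives a 5×6 integer matrix of rank 4; reducing to Smith normal form yields diagonal entries (1,1,1,1).

Reading off H_k = ker ∂_k / im ∂_{k+1}:

  H_0: rank C_0 − rank ∂_1 = 5 − 4 = 1, and the invariant factors of ∂_1 are all 1, so H_0 ≅ Z.
  H_1: rank ker ∂_1 − rank ∂_2 = (6 − 4) − 0 = 2, and there is no ∂_2, so H_1 ≅ Z^2.

Hence the Betti numbers are b_0 = 1, b_1 = 2.

b_0 = 1, b_1 = 2.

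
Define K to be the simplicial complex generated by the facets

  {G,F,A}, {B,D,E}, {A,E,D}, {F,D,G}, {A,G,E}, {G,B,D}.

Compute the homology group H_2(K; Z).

We work with the vertex ordering A < B < D < E < F < G. The simplices of K, each written with vertices in increasing order, are:

  0-simplices (6): A, B, D, E, F, G
  1-simplices (12): AD, AE, AF, AG, BD, BE, BG, DE, DF, DG, EG, FG
  2-simplices (6): ADE, AEG, AFG, BDE, BDG, DFG

so the chain groups are C_0 ≅ Z^6, C_1 ≅ Z^12, C_2 ≅ Z^6.

Boundary ∂_1: C_1 → C_0 maps an edge to its endpoints' difference, ∂[p,q] = q − p. For instance
  ∂FG = G − F.
The 6×12 boundary matrix has rank 5 and Smith normal form diag(1,1,1,1,1).

The boundary map ∂_2: C_2 → C_1 acts by ∂[p,q,r] = [q,r] − [p,r] + [p,q]. For instance
  ∂BDG = DG − BG + BD,
  ∂BDE = DE − BE + BD.
As a 12×6 matrix over Z this has rank 6, with invariant factors (1,1,1,1,1,1).

Reading off H_k = ker ∂_k / im ∂_{k+1}:

  H_2: rank ker ∂_2 − rank ∂_3 = (6 − 6) − 0 = 0, and there is no ∂_3, so H_2 = 0.

H_2 = 0.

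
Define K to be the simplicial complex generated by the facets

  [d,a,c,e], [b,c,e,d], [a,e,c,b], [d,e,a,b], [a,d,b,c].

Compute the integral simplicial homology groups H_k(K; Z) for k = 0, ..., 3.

Fix the vertex order a < b < c < d < e and write every simplex with vertices in increasing order. Then dim K = 3 and the simplices of K are:

  0-simplices (5): a, b, c, d, e
  1-simplices (10): ab, ac, ad, ae, bc, bd, be, cd, ce, de
  2-simplices (10): abc, abd, abe, acd, ace, ade, bcd, bce, bde, cde
  3-simplices (5): abcd, abce, abde, acde, bcde

so the chain groups are C_0 ≅ Z^5, C_1 ≅ Z^10, C_2 ≅ Z^10, C_3 ≅ Z^5.

The boundary map ∂_1: C_1 → C_0 is given by ∂[p,q] = [q] − [p]. For instance
  ∂de = e − d.
The 5×10 boundary matrix has rank 4 and Smith normal form diag(1,1,1,1).

The boundary map ∂_2: C_2 → C_1 sends each 2-simplex [p,q,r] to [q,r] − [p,r] + [p,q]. For instance
  ∂ade = de − ae + ad,
  ∂ace = ce − ae + ac.
This gives a 10×10 integer matrix of rank 6; reducing to Smith normal form yields diagonal entries (1,1,1,1,1,1).

The boundary map ∂_3: C_3 → C_2 sends each 3-simplex σ to the alternating sum Σ_i (−1)^i (σ with its i-th vertex removed). For instance
  ∂abde = bde − ade + abe − abd,
  ∂abcd = bcd − acd + abd − abc.
This gives a 10×5 integer matrix of rank 4; reducing to Smith normal form yields diagonal entries (1,1,1,1).

Computing H_k = (kernel of ∂_k) / (image of ∂_{k+1}):

  H_0: rank C_0 − rank ∂_1 = 5 − 4 = 1, and the invariant factors of ∂_1 are all 1, so H_0 ≅ Z.
  H_1: rank ker ∂_1 − rank ∂_2 = (10 − 4) − 6 = 0, and the invariant factors of ∂_2 are all 1, so H_1 ≅ 0.
  H_2: rank ker ∂_2 − rank ∂_3 = (10 − 6) − 4 = 0, and the invariant factors of ∂_3 are all 1, so H_2 ≅ 0.
  H_3: rank ker ∂_3 − rank ∂_4 = (5 − 4) − 0 = 1, and there is no ∂_4, so H_3 ≅ Z.

As a check, the Euler characteristic is 5 − 10 + 10 − 5 = 0, which agrees with 1 − 0 + 0 − 1 = 0.
(K is a triangulation of the 3-sphere S^3.)

H_0 = Z,  H_1 = 0,  H_2 = 0,  H_3 = Z.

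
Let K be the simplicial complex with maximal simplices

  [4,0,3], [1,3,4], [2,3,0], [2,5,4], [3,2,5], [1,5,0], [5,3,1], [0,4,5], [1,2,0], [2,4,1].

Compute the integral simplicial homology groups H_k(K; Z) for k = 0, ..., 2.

Take the total order 0 < 1 < 2 < 3 < 4 < 5 on the vertex set. Then K (dimension 2) consists of the simplices:

  0-simplices (6): [0], [1], [2], [3], [4], [5]
  1-simplices (15): [0,1], [0,2], [0,3], [0,4], [0,5], [1,2], [1,3], [1,4], [1,5], [2,3], [2,4], [2,5], [3,4], [3,5], [4,5]
  2-simplices (10): [0,1,2], [0,1,5], [0,2,3], [0,3,4], [0,4,5], [1,2,4], [1,3,4], [1,3,5], [2,3,5], [2,4,5]

giving chain groups C_0 ≅ Z^6, C_1 ≅ Z^15, C_2 ≅ Z^10.

Boundary ∂_1: C_1 → C_0 maps an edge to its endpoints' difference, ∂[p,q] = q − p.
The 6×15 boundary matrix has rank 5 and Smith normal form diag(1,1,1,1,1).

The boundary map ∂_2: C_2 → C_1 maps a triangle to the signed sum of its edges. For instance
  ∂[2,3,5] = [3,5] − [2,5] + [2,3],
  ∂[0,1,2] = [1,2] − [0,2] + [0,1].
As a 15×10 matrix over Z this has rank 10, with invariant factors (1,1,1,1,1,1,1,1,1,2).

Now H_k = ker ∂_k / im ∂_{k+1}, so:

  H_0: rank C_0 − rank ∂_1 = 6 − 5 = 1, and the invariant factors of ∂_1 are all 1, so H_0 ≅ Z.
  H_1: rank ker ∂_1 − rank ∂_2 = (15 − 5) − 10 = 0, and ∂_2 has invariant factor 2 > 1, so H_1 ≅ Z_2.
  H_2: rank ker ∂_2 − rank ∂_3 = (10 − 10) − 0 = 0, and there is no ∂_3, so H_2 ≅ 0.

As a check, the Euler characteristic is 6 − 15 + 10 = 1, which agrees with 1 − 0 + 0 = 1.
(K is a triangulation of the real projective plane RP^2.)

H_0 = Z,  H_1 = Z_2,  H_2 = 0.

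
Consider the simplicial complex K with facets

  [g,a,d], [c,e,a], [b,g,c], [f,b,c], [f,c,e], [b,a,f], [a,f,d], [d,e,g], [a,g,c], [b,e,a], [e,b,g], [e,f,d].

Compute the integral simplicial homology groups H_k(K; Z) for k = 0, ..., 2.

H_0 = Z,  H_1 = Z/2,  H_2 = 0.

K has 7 vertices, 18 edges, 12 triangles.
rank ∂_0 = 0, rank ∂_1 = 6 ⇒ b_0 = 7 − 0 − 6 = 1; all invariant factors of ∂_1 are 1 so no torsion. So H_0 ≅ Z.
rank ∂_1 = 6, rank ∂_2 = 12 ⇒ b_1 = 18 − 6 − 12 = 0; ∂_2 has invariant factor(s) [2] giving torsion. So H_1 ≅ Z/2.
rank ∂_2 = 12, rank ∂_3 = 0 ⇒ b_2 = 12 − 12 − 0 = 0. So H_2 ≅ 0.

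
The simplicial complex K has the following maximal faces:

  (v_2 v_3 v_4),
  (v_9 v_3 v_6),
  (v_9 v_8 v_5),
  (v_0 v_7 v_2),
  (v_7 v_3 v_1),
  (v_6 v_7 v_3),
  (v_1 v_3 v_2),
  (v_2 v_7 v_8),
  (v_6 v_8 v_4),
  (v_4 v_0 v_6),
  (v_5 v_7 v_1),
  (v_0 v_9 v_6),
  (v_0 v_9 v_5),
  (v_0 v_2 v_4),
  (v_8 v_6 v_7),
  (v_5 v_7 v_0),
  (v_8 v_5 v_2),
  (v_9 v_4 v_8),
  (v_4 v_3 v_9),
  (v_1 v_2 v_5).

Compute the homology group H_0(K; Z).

H_0 = Z.

Take the total order v_0 < v_1 < v_2 < v_3 < v_4 < v_5 < v_6 < v_7 < v_8 < v_9 on the vertex set. Then K (dimension 2) consists of the simplices:

  0-simplices (10): [v_0], [v_1], [v_2], [v_3], [v_4], [v_5], [v_6], [v_7], [v_8], [v_9]
  1-simplices (30): (30 of them)
  2-simplices (20): (20 of them)

Hence C_0 ≅ Z^10, C_1 ≅ Z^30, C_2 ≅ Z^20.

Boundary ∂_1: C_1 → C_0 sends each edge [p,q] (with p < q) to q − p. For instance
  ∂[v_6,v_8] = [v_8] − [v_6].
The 10×30 boundary matrix has rank 9 and Smith normal form diag(1,1,1,1,1,1,1,1,1).

∂_2: C_2 → C_1 maps a triangle to the signed sum of its edges. For instance
  ∂[v_4,v_8,v_9] = [v_8,v_9] − [v_4,v_9] + [v_4,v_8],
  ∂[v_0,v_2,v_4] = [v_2,v_4] − [v_0,v_4] + [v_0,v_2].
The resulting 30×20 matrix has rank 20, and its Smith normal form has invariant factors (1,1,1,1,1,1,1,1,1,1,1,1,1,1,1,1,1,1,1,2).

Computing H_k = (kernel of ∂_k) / (image of ∂_{k+1}):

  H_0: rank C_0 − rank ∂_1 = 10 − 9 = 1, and the invariant factors of ∂_1 are all 1, so H_0 ≅ Z.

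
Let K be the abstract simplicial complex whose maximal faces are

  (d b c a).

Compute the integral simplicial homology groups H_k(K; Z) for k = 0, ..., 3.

Fix the vertex order a < b < c < d and write every simplex with vertices in increasing order. Then dim K = 3 and the simplices of K are:

  0-simplices (4): a, b, c, d
  1-simplices (6): ab, ac, ad, bc, bd, cd
  2-simplices (4): abc, abd, acd, bcd
  3-simplices (1): abcd

Hence C_0 ≅ Z^4, C_1 ≅ Z^6, C_2 ≅ Z^4, C_3 ≅ Z^1.

∂_1: C_1 → C_0 is given by ∂[p,q] = [q] − [p]. For instance
  ∂ad = d − a.
As a 4×6 matrix over Z this has rank 3, with invariant factors (1,1,1).

∂_2: C_2 → C_1 acts by ∂[p,q,r] = [q,r] − [p,r] + [p,q]. For instance
  ∂abc = bc − ac + ab,
  ∂bcd = cd − bd + bc.
The resulting 6×4 matrix has rank 3, and its Smith normal form has invariant factors (1,1,1).

∂_3: C_3 → C_2 sends each 3-simplex σ to the alternating sum Σ_i (−1)^i (σ with its i-th vertex removed). For instance
  ∂abcd = bcd − acd + abd − abc.
This gives a 4×1 integer matrix of rank 1; reducing to Smith normal form yields diagonal entries (1).

Reading off H_k = ker ∂_k / im ∂_{k+1}:

  H_0: rank C_0 − rank ∂_1 = 4 − 3 = 1, and the invariant factors of ∂_1 are all 1, so H_0 = Z.
  H_1: rank ker ∂_1 − rank ∂_2 = (6 − 3) − 3 = 0, and the invariant factors of ∂_2 are all 1, so H_1 = 0.
  H_2: rank ker ∂_2 − rank ∂_3 = (4 − 3) − 1 = 0, and the invariant factors of ∂_3 are all 1, so H_2 = 0.
  H_3: rank ker ∂_3 − rank ∂_4 = (1 − 1) − 0 = 0, and there is no ∂_4, so H_3 = 0.

As a check, the Euler characteristic is 4 − 6 + 4 − 1 = 1, which agrees with 1 − 0 + 0 − 0 = 1.

H_0 = Z,  H_1 = 0,  H_2 = 0,  H_3 = 0.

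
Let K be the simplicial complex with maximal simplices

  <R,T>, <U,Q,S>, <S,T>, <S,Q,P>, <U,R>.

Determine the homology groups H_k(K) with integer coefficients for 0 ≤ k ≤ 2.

We work with the vertex ordering P < Q < R < S < T < U. The simplices of K, each written with vertices in increasing order, are:

  0-simplices (6): P, Q, R, S, T, U
  1-simplices (8): PQ, PS, QS, QU, RT, RU, ST, SU
  2-simplices (2): PQS, QSU

giving chain groups C_0 ≅ Z^6, C_1 ≅ Z^8, C_2 ≅ Z^2.

∂_1: C_1 → C_0 sends each edge [p,q] (with p < q) to q − p.
This gives a 6×8 integer matrix of rank 5; reducing to Smith normal form yields diagonal entries (1,1,1,1,1).

Boundary ∂_2: C_2 → C_1 maps a triangle to the signed sum of its edges. For instance
  ∂PQS = QS − PS + PQ,
  ∂QSU = SU − QU + QS.
As a 8×2 matrix over Z this has rank 2, with invariant factors (1,1).

Computing H_k = (kernel of ∂_k) / (image of ∂_{k+1}):

  H_0: rank C_0 − rank ∂_1 = 6 − 5 = 1, and the invariant factors of ∂_1 are all 1, so H_0 ≅ Z.
  H_1: rank ker ∂_1 − rank ∂_2 = (8 − 5) − 2 = 1, and the invariant factors of ∂_2 are all 1, so H_1 ≅ Z.
  H_2: rank ker ∂_2 − rank ∂_3 = (2 − 2) − 0 = 0, and there is no ∂_3, so H_2 ≅ 0.

As a check, the Euler characteristic is 6 − 8 + 2 = 0, which agrees with 1 − 1 + 0 = 0.

H_0 ≅ Z,  H_1 ≅ Z,  H_2 = 0.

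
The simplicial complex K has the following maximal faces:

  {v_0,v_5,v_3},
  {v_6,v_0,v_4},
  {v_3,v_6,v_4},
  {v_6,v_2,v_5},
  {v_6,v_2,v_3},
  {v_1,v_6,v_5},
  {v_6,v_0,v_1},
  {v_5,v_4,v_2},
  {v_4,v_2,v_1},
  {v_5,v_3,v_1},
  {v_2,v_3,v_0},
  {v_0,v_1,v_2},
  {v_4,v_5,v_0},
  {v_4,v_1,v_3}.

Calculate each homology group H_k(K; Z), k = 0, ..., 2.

H_0 = Z,  H_1 = Z^2,  H_2 = Z.

K has 7 vertices, 21 edges, 14 triangles.
rank ∂_0 = 0, rank ∂_1 = 6 ⇒ b_0 = 7 − 0 − 6 = 1; all invariant factors of ∂_1 are 1 so no torsion. So H_0 ≅ Z.
rank ∂_1 = 6, rank ∂_2 = 13 ⇒ b_1 = 21 − 6 − 13 = 2; all invariant factors of ∂_2 are 1 so no torsion. So H_1 ≅ Z^2.
rank ∂_2 = 13, rank ∂_3 = 0 ⇒ b_2 = 14 − 13 − 0 = 1. So H_2 ≅ Z.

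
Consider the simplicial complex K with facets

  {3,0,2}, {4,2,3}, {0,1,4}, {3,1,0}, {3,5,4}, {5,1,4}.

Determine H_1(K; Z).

Take the total order 0 < 1 < 2 < 3 < 4 < 5 on the vertex set. Then K (dimension 2) consists of the simplices:

  0-simplices (6): [0], [1], [2], [3], [4], [5]
  1-simplices (12): [0,1], [0,2], [0,3], [0,4], [1,3], [1,4], [1,5], [2,3], [2,4], [3,4], [3,5], [4,5]
  2-simplices (6): [0,1,3], [0,1,4], [0,2,3], [1,4,5], [2,3,4], [3,4,5]

so the chain groups are C_0 ≅ Z^6, C_1 ≅ Z^12, C_2 ≅ Z^6.

Boundary ∂_1: C_1 → C_0 maps an edge to its endpoints' difference, ∂[p,q] = q − p.
As a 6×12 matrix over Z this has rank 5, with invariant factors (1,1,1,1,1).

∂_2: C_2 → C_1 maps a triangle to the signed sum of its edges. For instance
  ∂[0,2,3] = [2,3] − [0,3] + [0,2],
  ∂[3,4,5] = [4,5] − [3,5] + [3,4].
As a 12×6 matrix over Z this has rank 6, with invariant factors (1,1,1,1,1,1).

Now H_k = ker ∂_k / im ∂_{k+1}, so:

  H_1: rank ker ∂_1 − rank ∂_2 = (12 − 5) − 6 = 1, and the invariant factors of ∂_2 are all 1, so H_1 = Z.

H_1 = Z.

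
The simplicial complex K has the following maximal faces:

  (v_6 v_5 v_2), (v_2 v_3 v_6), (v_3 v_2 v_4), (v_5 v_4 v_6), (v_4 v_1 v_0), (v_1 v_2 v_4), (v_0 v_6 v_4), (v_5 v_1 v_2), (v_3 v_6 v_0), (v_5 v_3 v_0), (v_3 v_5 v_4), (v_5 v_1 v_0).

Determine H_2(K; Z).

H_2 = 0.

Order the vertices as v_0 < v_1 < v_2 < v_3 < v_4 < v_5 < v_6. Listing each simplex with vertices in this order, K has dimension 2 with simplices:

  0-simplices (7): [v_0], [v_1], [v_2], [v_3], [v_4], [v_5], [v_6]
  1-simplices (18): (18 of them)
  2-simplices (12): (12 of them)

so the chain groups are C_0 ≅ Z^7, C_1 ≅ Z^18, C_2 ≅ Z^12.

Boundary ∂_1: C_1 → C_0 is given by ∂[p,q] = [q] − [p].
The resulting 7×18 matrix has rank 6, and its Smith normal form has invariant factors (1,1,1,1,1,1).

∂_2: C_2 → C_1 maps a triangle to the signed sum of its edges. For instance
  ∂[v_0,v_3,v_6] = [v_3,v_6] − [v_0,v_6] + [v_0,v_3],
  ∂[v_0,v_3,v_5] = [v_3,v_5] − [v_0,v_5] + [v_0,v_3].
The 18×12 boundary matrix has rank 12 and Smith normal form diag(1,1,1,1,1,1,1,1,1,1,1,2).

From H_k ≅ ker(∂_k) / im(∂_{k+1}) we obtain:

  H_2: rank ker ∂_2 − rank ∂_3 = (12 − 12) − 0 = 0, and there is no ∂_3, so H_2 ≅ 0.

(K is a triangulation of the real projective plane RP^2.)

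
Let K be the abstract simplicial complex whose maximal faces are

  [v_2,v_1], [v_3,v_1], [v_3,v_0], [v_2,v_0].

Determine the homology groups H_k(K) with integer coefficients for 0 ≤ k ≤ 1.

H_0 ≅ Z,  H_1 ≅ Z.

We work with the vertex ordering v_0 < v_1 < v_2 < v_3. The simplices of K, each written with vertices in increasing order, are:

  0-simplices (4): [v_0], [v_1], [v_2], [v_3]
  1-simplices (4): [v_0,v_2], [v_0,v_3], [v_1,v_2], [v_1,v_3]

Hence C_0 ≅ Z^4, C_1 ≅ Z^4.

The boundary map ∂_1: C_1 → C_0 is given by ∂[p,q] = [q] − [p].
The 4×4 boundary matrix has rank 3 and Smith normal form diag(1,1,1).

From H_k ≅ ker(∂_k) / im(∂_{k+1}) we obtain:

  H_0: rank C_0 − rank ∂_1 = 4 − 3 = 1, and the invariant factors of ∂_1 are all 1, so H_0 ≅ Z.
  H_1: rank ker ∂_1 − rank ∂_2 = (4 − 3) − 0 = 1, and there is no ∂_2, so H_1 ≅ Z.

(K is a triangulation of the circle S^1.)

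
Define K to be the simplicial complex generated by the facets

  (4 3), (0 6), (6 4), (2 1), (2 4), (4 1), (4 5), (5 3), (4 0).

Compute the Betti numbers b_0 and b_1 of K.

b_0 = 1, b_1 = 3.

We work with the vertex ordering 0 < 1 < 2 < 3 < 4 < 5 < 6. The simplices of K, each written with vertices in increasing order, are:

  0-simplices (7): [0], [1], [2], [3], [4], [5], [6]
  1-simplices (9): [0,4], [0,6], [1,2], [1,4], [2,4], [3,4], [3,5], [4,5], [4,6]

Hence C_0 ≅ Z^7, C_1 ≅ Z^9.

∂_1: C_1 → C_0 is given by ∂[p,q] = [q] − [p]. For instance
  ∂[1,4] = [4] − [1].
The 7×9 boundary matrix has rank 6 and Smith normal form diag(1,1,1,1,1,1).

Reading off H_k = ker ∂_k / im ∂_{k+1}:

  H_0: rank C_0 − rank ∂_1 = 7 − 6 = 1, and the invariant factors of ∂_1 are all 1, so H_0 ≅ Z.
  H_1: rank ker ∂_1 − rank ∂_2 = (9 − 6) − 0 = 3, and there is no ∂_2, so H_1 ≅ Z^3.

As a check, the Euler characteristic is 7 − 9 = -2, which agrees with 1 − 3 = -2.
(K is a triangulation of a wedge of 3 circles.)

Hence the Betti numbers are b_0 = 1, b_1 = 3.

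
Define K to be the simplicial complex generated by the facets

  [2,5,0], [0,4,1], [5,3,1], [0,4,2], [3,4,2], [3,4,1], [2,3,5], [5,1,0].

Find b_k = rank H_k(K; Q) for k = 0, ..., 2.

b_0 = 1, b_1 = 0, b_2 = 1.

Order the vertices as 0 < 1 < 2 < 3 < 4 < 5. Listing each simplex with vertices in this order, K has dimension 2 with simplices:

  0-simplices (6): [0], [1], [2], [3], [4], [5]
  1-simplices (12): [0,1], [0,2], [0,4], [0,5], [1,3], [1,4], [1,5], [2,3], [2,4], [2,5], [3,4], [3,5]
  2-simplices (8): [0,1,4], [0,1,5], [0,2,4], [0,2,5], [1,3,4], [1,3,5], [2,3,4], [2,3,5]

giving chain groups C_0 ≅ Z^6, C_1 ≅ Z^12, C_2 ≅ Z^8.

∂_1: C_1 → C_0 maps an edge to its endpoints' difference, ∂[p,q] = q − p. For instance
  ∂[0,5] = [5] − [0].
This gives a 6×12 integer matrix of rank 5; reducing to Smith normal form yields diagonal entries (1,1,1,1,1).

The boundary map ∂_2: C_2 → C_1 acts by ∂[p,q,r] = [q,r] − [p,r] + [p,q]. For instance
  ∂[1,3,5] = [3,5] − [1,5] + [1,3],
  ∂[2,3,5] = [3,5] − [2,5] + [2,3].
The resulting 12×8 matrix has rank 7, and its Smith normal form has invariant factors (1,1,1,1,1,1,1).

Reading off H_k = ker ∂_k / im ∂_{k+1}:

  H_0: rank C_0 − rank ∂_1 = 6 − 5 = 1, and the invariant factors of ∂_1 are all 1, so H_0 ≅ Z.
  H_1: rank ker ∂_1 − rank ∂_2 = (12 − 5) − 7 = 0, and the invariant factors of ∂_2 are all 1, so H_1 ≅ 0.
  H_2: rank ker ∂_2 − rank ∂_3 = (8 − 7) − 0 = 1, and there is no ∂_3, so H_2 ≅ Z.

(K is a triangulation of the 2-sphere S^2.)

Hence the Betti numbers are b_0 = 1, b_1 = 0, b_2 = 1.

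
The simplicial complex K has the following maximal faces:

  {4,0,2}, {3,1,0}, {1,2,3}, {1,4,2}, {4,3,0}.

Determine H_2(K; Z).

H_2 ≅ 0.

Order the vertices as 0 < 1 < 2 < 3 < 4. Listing each simplex with vertices in this order, K has dimension 2 with simplices:

  0-simplices (5): [0], [1], [2], [3], [4]
  1-simplices (10): [0,1], [0,2], [0,3], [0,4], [1,2], [1,3], [1,4], [2,3], [2,4], [3,4]
  2-simplices (5): [0,1,3], [0,2,4], [0,3,4], [1,2,3], [1,2,4]

Hence C_0 ≅ Z^5, C_1 ≅ Z^10, C_2 ≅ Z^5.

∂_1: C_1 → C_0 maps an edge to its endpoints' difference, ∂[p,q] = q − p. For instance
  ∂[2,3] = [3] − [2].
This gives a 5×10 integer matrix of rank 4; reducing to Smith normal form yields diagonal entries (1,1,1,1).

Boundary ∂_2: C_2 → C_1 sends each 2-simplex [p,q,r] to [q,r] − [p,r] + [p,q]. For instance
  ∂[0,3,4] = [3,4] − [0,4] + [0,3],
  ∂[1,2,4] = [2,4] − [1,4] + [1,2].
The 10×5 boundary matrix has rank 5 and Smith normal form diag(1,1,1,1,1).

Now H_k = ker ∂_k / im ∂_{k+1}, so:

  H_2: rank ker ∂_2 − rank ∂_3 = (5 − 5) − 0 = 0, and there is no ∂_3, so H_2 = 0.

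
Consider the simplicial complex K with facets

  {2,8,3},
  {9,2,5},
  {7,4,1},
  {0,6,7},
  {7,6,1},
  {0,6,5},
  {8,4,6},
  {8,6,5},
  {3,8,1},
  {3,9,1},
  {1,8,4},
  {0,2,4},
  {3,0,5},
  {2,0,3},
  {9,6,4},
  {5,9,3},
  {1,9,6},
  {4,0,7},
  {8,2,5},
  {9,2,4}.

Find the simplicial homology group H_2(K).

Fix the vertex order 0 < 1 < 2 < 3 < 4 < 5 < 6 < 7 < 8 < 9 and write every simplex with vertices in increasing order. Then dim K = 2 and the simplices of K are:

  0-simplices (10): [0], [1], [2], [3], [4], [5], [6], [7], [8], [9]
  1-simplices (30): (30 of them)
  2-simplices (20): (20 of them)

Hence C_0 ≅ Z^10, C_1 ≅ Z^30, C_2 ≅ Z^20.

The boundary map ∂_1: C_1 → C_0 is given by ∂[p,q] = [q] − [p]. For instance
  ∂[2,3] = [3] − [2].
This gives a 10×30 integer matrix of rank 9; reducing to Smith normal form yields diagonal entries (1,1,1,1,1,1,1,1,1).

Boundary ∂_2: C_2 → C_1 acts by ∂[p,q,r] = [q,r] − [p,r] + [p,q]. For instance
  ∂[1,3,9] = [3,9] − [1,9] + [1,3],
  ∂[2,3,8] = [3,8] − [2,8] + [2,3].
The 30×20 boundary matrix has rank 20 and Smith normal form diag(1,1,1,1,1,1,1,1,1,1,1,1,1,1,1,1,1,1,1,2).

Reading off H_k = ker ∂_k / im ∂_{k+1}:

  H_2: rank ker ∂_2 − rank ∂_3 = (20 − 20) − 0 = 0, and there is no ∂_3, so H_2 = 0.

(K is a triangulation of the Klein bottle.)

H_2 = 0.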